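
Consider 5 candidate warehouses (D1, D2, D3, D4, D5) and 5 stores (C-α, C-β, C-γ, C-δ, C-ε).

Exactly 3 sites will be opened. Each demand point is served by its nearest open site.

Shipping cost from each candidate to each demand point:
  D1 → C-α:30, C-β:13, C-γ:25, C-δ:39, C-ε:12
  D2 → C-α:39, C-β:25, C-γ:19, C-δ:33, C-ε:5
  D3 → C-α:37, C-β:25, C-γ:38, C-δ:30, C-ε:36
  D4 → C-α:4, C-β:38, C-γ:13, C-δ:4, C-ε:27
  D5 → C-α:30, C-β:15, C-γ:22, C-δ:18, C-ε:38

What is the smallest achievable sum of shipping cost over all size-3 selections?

39

Open {D1, D2, D4}.
  C-α→D4 4, C-β→D1 13, C-γ→D4 13, C-δ→D4 4, C-ε→D2 5  ⇒ total 39.
Compare {D2, D4, D5}: total 41.
Compare {D1, D3, D4}: total 46.
No size-3 selection does better; minimum is 39.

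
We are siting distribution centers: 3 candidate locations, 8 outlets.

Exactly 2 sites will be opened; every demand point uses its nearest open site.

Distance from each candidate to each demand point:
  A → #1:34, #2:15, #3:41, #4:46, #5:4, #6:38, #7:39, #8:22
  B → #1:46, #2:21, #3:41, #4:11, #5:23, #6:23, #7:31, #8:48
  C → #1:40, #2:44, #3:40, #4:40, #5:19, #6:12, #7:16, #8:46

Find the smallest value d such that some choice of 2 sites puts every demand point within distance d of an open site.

Open {A, C}.
  Farthest demand point is #3 at distance 40 (to C); all others are ≤ 40.
With {A, B} the worst case is 41.
With {B, C} the worst case is 46.
No size-2 selection achieves below 40.

40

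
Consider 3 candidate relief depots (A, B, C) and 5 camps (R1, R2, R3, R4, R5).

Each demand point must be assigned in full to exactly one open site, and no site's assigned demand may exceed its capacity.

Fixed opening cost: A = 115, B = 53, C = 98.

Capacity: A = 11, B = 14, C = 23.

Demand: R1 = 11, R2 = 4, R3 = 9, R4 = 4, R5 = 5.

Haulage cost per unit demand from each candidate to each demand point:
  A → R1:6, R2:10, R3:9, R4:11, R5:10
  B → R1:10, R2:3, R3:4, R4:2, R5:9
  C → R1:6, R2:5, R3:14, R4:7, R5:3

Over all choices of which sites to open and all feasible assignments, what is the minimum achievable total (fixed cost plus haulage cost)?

Open {B, C}; cheapest assignment that respects the capacities:
  B (cap 14, load 13): R3, R4 — cost 9×4 + 4×2 = 44
  C (cap 23, load 20): R1, R2, R5 — cost 11×6 + 4×5 + 5×3 = 101
  Shipping 145, fixed 151 → total 296.
  Any other capacity-feasible assignment to {B, C} ships for at least 145.
Compare {A, B, C}: its best feasible assignment gives total 411.
Compare {A, C}: its best feasible assignment gives total 468.
Every other set of open sites that can feasibly serve all demand totals ≥ 411 even under its best assignment. Minimum: 296.

296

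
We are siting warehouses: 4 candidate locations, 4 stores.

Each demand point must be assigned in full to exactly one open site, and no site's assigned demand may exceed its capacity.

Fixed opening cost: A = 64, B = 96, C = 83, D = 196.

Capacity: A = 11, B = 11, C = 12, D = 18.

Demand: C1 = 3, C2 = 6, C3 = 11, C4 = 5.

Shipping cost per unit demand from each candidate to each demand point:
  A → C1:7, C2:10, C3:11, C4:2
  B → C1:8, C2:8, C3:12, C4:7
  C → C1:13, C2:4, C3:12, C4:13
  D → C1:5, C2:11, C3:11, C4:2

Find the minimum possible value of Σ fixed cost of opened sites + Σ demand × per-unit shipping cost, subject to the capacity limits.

430

Open {A, B, C}; cheapest assignment that respects the capacities:
  A (cap 11, load 8): C1, C4 — cost 3×7 + 5×2 = 31
  B (cap 11, load 11): C3 — cost 11×12 = 132
  C (cap 12, load 6): C2 — cost 6×4 = 24
  Shipping 187, fixed 243 → total 430.
  Any other capacity-feasible assignment to {A, B, C} ships for at least 187.
Compare {A, D}: its best feasible assignment gives total 466.
Compare {C, D}: its best feasible assignment gives total 473.
Every other set of open sites that can feasibly serve all demand totals ≥ 466 even under its best assignment. Minimum: 430.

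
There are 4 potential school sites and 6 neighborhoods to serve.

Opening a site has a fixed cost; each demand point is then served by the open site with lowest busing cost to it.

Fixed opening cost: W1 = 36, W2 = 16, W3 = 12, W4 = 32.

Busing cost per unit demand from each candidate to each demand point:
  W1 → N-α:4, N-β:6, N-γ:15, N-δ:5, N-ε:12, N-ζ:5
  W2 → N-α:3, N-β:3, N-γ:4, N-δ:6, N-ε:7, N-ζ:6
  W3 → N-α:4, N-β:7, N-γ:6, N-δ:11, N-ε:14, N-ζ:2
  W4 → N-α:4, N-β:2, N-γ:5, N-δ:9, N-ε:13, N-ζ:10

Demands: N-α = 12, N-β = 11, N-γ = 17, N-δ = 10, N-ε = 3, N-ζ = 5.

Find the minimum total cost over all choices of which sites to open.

Open {W2, W3}: assign each demand point to its cheapest open site.
  N-α→W2 12×3=36, N-β→W2 11×3=33, N-γ→W2 17×4=68, N-δ→W2 10×6=60, N-ε→W2 3×7=21, N-ζ→W3 5×2=10
  busing cost 228, fixed 28 → total 256.
Compare {W2}: busing cost 248 + fixed 16 = 264.
Compare {W2, W3, W4}: busing cost 217 + fixed 60 = 277.
Compare {W1, W2, W3}: busing cost 218 + fixed 64 = 282.
All other subsets cost ≥ 264. Minimum total cost: 256.

256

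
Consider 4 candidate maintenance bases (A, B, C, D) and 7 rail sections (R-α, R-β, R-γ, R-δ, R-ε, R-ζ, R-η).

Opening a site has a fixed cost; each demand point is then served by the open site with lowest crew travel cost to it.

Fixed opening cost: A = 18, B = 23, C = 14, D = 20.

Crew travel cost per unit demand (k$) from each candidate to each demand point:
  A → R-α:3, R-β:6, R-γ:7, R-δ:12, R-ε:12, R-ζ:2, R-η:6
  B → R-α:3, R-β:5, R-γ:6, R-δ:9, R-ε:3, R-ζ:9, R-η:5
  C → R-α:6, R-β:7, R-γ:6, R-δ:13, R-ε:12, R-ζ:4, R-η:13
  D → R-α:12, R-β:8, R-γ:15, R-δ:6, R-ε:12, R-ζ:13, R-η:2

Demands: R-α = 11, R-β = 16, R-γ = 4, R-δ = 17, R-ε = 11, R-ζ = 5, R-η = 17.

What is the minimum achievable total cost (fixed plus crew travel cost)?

Open {A, B, D}: assign each demand point to its cheapest open site.
  R-α→A 11×3=33, R-β→B 16×5=80, R-γ→B 4×6=24, R-δ→D 17×6=102, R-ε→B 11×3=33, R-ζ→A 5×2=10, R-η→D 17×2=34
  crew travel cost 316, fixed 61 → total 377.
Compare {B, C, D}: crew travel cost 326 + fixed 57 = 383.
Compare {A, B, C, D}: crew travel cost 316 + fixed 75 = 391.
Compare {B, D}: crew travel cost 351 + fixed 43 = 394.
All other subsets cost ≥ 383. Minimum total cost: 377.

377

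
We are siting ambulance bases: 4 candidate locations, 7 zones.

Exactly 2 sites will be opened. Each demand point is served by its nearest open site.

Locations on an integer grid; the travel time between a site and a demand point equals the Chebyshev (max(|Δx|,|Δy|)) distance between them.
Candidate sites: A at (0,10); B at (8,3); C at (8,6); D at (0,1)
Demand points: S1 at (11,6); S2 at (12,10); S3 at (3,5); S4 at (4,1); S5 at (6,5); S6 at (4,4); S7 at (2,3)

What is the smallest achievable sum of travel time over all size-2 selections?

23

Open {C, D}.
  S1→C 3, S2→C 4, S3→D 4, S4→D 4, S5→C 2, S6→C 4, S7→D 2  ⇒ total 23.
Compare {B, D}: total 26.
Compare {B, C}: total 28.
No size-2 selection does better; minimum is 23.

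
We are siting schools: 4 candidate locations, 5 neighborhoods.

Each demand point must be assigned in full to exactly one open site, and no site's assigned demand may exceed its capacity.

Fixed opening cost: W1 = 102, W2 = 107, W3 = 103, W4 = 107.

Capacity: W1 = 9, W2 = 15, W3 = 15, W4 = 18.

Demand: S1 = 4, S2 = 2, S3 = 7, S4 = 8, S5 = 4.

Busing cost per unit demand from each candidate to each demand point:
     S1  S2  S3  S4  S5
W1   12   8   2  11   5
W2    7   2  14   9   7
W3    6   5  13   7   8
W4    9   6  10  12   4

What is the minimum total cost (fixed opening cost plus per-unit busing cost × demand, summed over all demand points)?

383

Open {W1, W4}; cheapest assignment that respects the capacities:
  W1 (cap 9, load 7): S3 — cost 7×2 = 14
  W4 (cap 18, load 18): S1, S2, S4, S5 — cost 4×9 + 2×6 + 8×12 + 4×4 = 160
  Shipping 174, fixed 209 → total 383.
  Any other capacity-feasible assignment to {W1, W4} ships for at least 174.
Compare {W3, W4}: its best feasible assignment gives total 386.
Compare {W2, W4}: its best feasible assignment gives total 404.
Every other set of open sites that can feasibly serve all demand totals ≥ 386 even under its best assignment. Minimum: 383.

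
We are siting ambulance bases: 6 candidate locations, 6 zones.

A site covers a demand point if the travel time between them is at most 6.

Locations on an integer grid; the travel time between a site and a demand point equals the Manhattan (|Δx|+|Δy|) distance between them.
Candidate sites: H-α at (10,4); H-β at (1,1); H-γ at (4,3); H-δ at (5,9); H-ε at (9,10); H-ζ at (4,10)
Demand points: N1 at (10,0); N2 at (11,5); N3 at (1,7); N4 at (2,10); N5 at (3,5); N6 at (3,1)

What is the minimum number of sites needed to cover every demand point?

3

Coverage sets (demand points within 6 of each site):
  H-α: {N1, N2}
  H-β: {N3, N5, N6}
  H-γ: {N5, N6}
  H-δ: {N3, N4, N5}
  H-ε: {}
  H-ζ: {N3, N4, N5}
No 2 sites suffice: every size-2 union leaves at least one demand point uncovered.
But {H-α, H-β, H-δ} covers everything, so the minimum is 3.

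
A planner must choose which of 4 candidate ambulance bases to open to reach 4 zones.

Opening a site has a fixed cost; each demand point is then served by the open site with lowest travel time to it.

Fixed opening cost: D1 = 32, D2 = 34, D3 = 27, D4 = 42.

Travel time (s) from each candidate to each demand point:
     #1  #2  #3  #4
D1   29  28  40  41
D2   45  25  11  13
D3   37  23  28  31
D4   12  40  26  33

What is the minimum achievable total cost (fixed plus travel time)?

Open {D2}: assign each demand point to its cheapest open site.
  #1→D2 45, #2→D2 25, #3→D2 11, #4→D2 13
  travel time 94, fixed 34 → total 128.
Compare {D2, D4}: travel time 61 + fixed 76 = 137.
Compare {D1, D2}: travel time 78 + fixed 66 = 144.
Compare {D2, D3}: travel time 84 + fixed 61 = 145.
All other subsets cost ≥ 137. Minimum total cost: 128.

128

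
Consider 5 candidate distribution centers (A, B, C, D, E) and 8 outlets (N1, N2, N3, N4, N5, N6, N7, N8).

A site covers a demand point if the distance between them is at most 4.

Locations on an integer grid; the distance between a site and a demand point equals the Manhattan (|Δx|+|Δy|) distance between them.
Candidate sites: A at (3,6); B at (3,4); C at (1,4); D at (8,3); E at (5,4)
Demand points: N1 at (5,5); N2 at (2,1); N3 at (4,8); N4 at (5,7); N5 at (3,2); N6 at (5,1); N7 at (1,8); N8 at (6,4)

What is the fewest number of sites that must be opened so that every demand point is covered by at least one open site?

Coverage sets (demand points within 4 of each site):
  A: {N1, N3, N4, N5, N7}
  B: {N1, N2, N5, N8}
  C: {N2, N5, N7}
  D: {N8}
  E: {N1, N4, N5, N6, N8}
No 2 sites suffice: every size-2 union leaves at least one demand point uncovered.
But {A, B, E} covers everything, so the minimum is 3.

3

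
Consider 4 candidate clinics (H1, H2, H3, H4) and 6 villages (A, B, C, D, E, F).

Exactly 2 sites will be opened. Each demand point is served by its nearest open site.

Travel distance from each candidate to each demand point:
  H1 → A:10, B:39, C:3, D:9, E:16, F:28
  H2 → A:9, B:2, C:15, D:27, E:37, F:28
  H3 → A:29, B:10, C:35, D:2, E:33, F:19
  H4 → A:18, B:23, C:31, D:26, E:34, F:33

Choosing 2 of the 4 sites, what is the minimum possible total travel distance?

60

Open {H1, H3}.
  A→H1 10, B→H3 10, C→H1 3, D→H3 2, E→H1 16, F→H3 19  ⇒ total 60.
Compare {H1, H2}: total 67.
Compare {H2, H3}: total 80.
No size-2 selection does better; minimum is 60.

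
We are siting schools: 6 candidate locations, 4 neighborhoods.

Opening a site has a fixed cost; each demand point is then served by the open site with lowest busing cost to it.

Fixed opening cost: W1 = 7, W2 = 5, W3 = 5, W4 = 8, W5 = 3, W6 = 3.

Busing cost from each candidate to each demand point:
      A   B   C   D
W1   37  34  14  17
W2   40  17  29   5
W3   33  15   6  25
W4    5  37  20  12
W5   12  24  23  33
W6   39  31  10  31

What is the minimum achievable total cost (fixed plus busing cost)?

49

Open {W2, W3, W4}: assign each demand point to its cheapest open site.
  A→W4 5, B→W3 15, C→W3 6, D→W2 5
  busing cost 31, fixed 18 → total 49.
Compare {W3, W4}: busing cost 38 + fixed 13 = 51.
Compare {W2, W3, W5}: busing cost 38 + fixed 13 = 51.
Compare {W2, W3, W4, W5}: busing cost 31 + fixed 21 = 52.
All other subsets cost ≥ 51. Minimum total cost: 49.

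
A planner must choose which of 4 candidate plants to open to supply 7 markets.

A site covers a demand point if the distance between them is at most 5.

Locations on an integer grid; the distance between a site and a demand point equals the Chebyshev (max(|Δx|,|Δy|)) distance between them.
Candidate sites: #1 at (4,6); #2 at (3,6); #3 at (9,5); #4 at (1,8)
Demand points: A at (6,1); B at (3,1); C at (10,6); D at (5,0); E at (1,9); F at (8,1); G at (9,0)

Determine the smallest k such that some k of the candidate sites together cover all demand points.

Coverage sets (demand points within 5 of each site):
  #1: {A, B, E, F}
  #2: {A, B, E, F}
  #3: {A, C, D, F, G}
  #4: {E}
No single site covers all 7 demand points.
But {#1, #3} covers everything, so the minimum is 2.

2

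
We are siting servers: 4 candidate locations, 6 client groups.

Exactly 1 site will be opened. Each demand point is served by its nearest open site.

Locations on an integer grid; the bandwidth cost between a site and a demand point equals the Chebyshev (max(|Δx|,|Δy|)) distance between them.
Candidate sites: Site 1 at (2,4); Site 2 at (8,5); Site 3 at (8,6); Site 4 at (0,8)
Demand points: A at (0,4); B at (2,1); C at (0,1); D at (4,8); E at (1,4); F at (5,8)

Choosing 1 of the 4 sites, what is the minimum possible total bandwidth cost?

Open {Site 1}.
  A→Site 1 2, B→Site 1 3, C→Site 1 3, D→Site 1 4, E→Site 1 1, F→Site 1 4  ⇒ total 17.
Compare {Site 4}: total 31.
Compare {Site 2}: total 36.
No size-1 selection does better; minimum is 17.

17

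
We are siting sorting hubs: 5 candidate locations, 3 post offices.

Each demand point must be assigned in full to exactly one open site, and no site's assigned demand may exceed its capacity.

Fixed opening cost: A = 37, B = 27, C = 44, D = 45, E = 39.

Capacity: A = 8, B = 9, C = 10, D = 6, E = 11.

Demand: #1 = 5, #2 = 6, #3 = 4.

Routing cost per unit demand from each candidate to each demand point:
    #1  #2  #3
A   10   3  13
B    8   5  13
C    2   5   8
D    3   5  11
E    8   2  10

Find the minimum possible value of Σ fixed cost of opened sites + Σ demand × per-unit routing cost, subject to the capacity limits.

Open {C, E}; cheapest assignment that respects the capacities:
  C (cap 10, load 9): #1, #3 — cost 5×2 + 4×8 = 42
  E (cap 11, load 6): #2 — cost 6×2 = 12
  Shipping 54, fixed 83 → total 137.
  Any other capacity-feasible assignment to {C, E} ships for at least 54.
Compare {A, C}: its best feasible assignment gives total 141.
Compare {B, C}: its best feasible assignment gives total 143.
Every other set of open sites that can feasibly serve all demand totals ≥ 141 even under its best assignment. Minimum: 137.

137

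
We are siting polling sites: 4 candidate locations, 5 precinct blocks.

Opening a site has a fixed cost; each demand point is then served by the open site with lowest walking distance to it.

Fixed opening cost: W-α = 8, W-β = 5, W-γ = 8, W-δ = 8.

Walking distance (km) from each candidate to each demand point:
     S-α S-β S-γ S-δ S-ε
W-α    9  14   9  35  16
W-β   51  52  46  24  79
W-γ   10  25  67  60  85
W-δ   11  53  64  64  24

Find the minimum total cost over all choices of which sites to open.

85

Open {W-α, W-β}: assign each demand point to its cheapest open site.
  S-α→W-α 9, S-β→W-α 14, S-γ→W-α 9, S-δ→W-β 24, S-ε→W-α 16
  walking distance 72, fixed 13 → total 85.
Compare {W-α}: walking distance 83 + fixed 8 = 91.
Compare {W-α, W-β, W-γ}: walking distance 72 + fixed 21 = 93.
Compare {W-α, W-β, W-δ}: walking distance 72 + fixed 21 = 93.
All other subsets cost ≥ 91. Minimum total cost: 85.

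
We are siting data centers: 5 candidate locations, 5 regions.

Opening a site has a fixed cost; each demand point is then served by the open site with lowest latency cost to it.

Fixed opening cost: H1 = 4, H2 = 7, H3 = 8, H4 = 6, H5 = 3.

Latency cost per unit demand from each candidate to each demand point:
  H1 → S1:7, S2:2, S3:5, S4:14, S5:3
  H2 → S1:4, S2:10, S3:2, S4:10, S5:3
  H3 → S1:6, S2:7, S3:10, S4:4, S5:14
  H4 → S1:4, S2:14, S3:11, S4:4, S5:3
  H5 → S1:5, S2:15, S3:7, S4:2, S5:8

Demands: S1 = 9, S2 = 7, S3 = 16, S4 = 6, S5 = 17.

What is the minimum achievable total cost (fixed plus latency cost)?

Open {H1, H2, H5}: assign each demand point to its cheapest open site.
  S1→H2 9×4=36, S2→H1 7×2=14, S3→H2 16×2=32, S4→H5 6×2=12, S5→H1 17×3=51
  latency cost 145, fixed 14 → total 159.
Compare {H1, H2, H4, H5}: latency cost 145 + fixed 20 = 165.
Compare {H1, H2, H3, H5}: latency cost 145 + fixed 22 = 167.
Compare {H1, H2, H3, H4, H5}: latency cost 145 + fixed 28 = 173.
All other subsets cost ≥ 165. Minimum total cost: 159.

159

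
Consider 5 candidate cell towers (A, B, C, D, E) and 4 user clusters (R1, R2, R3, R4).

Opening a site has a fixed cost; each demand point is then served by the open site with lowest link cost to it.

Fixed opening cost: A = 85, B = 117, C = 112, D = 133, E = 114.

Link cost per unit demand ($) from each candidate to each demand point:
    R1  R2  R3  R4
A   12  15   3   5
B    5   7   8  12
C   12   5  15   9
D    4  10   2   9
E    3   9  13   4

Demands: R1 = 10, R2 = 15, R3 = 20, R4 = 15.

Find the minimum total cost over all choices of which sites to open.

Open {A, E}: assign each demand point to its cheapest open site.
  R1→E 10×3=30, R2→E 15×9=135, R3→A 20×3=60, R4→E 15×4=60
  link cost 285, fixed 199 → total 484.
Compare {A, B}: link cost 290 + fixed 202 = 492.
Compare {D}: link cost 365 + fixed 133 = 498.
Compare {D, E}: link cost 265 + fixed 247 = 512.
All other subsets cost ≥ 492. Minimum total cost: 484.

484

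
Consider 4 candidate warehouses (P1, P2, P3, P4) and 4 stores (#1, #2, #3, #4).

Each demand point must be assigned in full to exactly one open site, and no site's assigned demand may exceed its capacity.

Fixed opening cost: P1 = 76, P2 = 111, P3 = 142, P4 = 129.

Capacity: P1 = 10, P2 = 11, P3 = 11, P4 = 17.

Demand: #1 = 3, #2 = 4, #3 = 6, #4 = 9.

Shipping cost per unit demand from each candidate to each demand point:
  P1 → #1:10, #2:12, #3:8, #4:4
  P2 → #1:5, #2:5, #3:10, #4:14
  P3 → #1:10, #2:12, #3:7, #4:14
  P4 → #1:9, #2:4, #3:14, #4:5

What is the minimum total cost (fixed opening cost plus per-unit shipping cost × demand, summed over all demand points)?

341

Open {P1, P4}; cheapest assignment that respects the capacities:
  P1 (cap 10, load 6): #3 — cost 6×8 = 48
  P4 (cap 17, load 16): #1, #2, #4 — cost 3×9 + 4×4 + 9×5 = 88
  Shipping 136, fixed 205 → total 341.
  Any other capacity-feasible assignment to {P1, P4} ships for at least 136.
Compare {P2, P4}: its best feasible assignment gives total 376.
Compare {P3, P4}: its best feasible assignment gives total 401.
Every other set of open sites that can feasibly serve all demand totals ≥ 376 even under its best assignment. Minimum: 341.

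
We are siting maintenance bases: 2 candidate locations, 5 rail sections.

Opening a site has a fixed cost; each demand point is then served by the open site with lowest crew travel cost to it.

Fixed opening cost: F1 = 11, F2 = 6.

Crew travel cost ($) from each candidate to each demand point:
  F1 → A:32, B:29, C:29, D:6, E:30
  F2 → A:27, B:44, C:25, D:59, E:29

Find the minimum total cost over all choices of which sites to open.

Open {F1, F2}: assign each demand point to its cheapest open site.
  A→F2 27, B→F1 29, C→F2 25, D→F1 6, E→F2 29
  crew travel cost 116, fixed 17 → total 133.
Compare {F1}: crew travel cost 126 + fixed 11 = 137.
Compare {F2}: crew travel cost 184 + fixed 6 = 190.

133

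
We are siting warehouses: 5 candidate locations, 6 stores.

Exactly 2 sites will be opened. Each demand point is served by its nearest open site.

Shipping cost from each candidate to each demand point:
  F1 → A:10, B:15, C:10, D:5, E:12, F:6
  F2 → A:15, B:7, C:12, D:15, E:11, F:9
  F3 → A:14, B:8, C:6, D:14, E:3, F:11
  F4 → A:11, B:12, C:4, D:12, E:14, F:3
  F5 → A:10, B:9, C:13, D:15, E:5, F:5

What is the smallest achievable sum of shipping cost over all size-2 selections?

38

Open {F1, F3}.
  A→F1 10, B→F3 8, C→F3 6, D→F1 5, E→F3 3, F→F1 6  ⇒ total 38.
Compare {F3, F4}: total 41.
Compare {F4, F5}: total 43.
No size-2 selection does better; minimum is 38.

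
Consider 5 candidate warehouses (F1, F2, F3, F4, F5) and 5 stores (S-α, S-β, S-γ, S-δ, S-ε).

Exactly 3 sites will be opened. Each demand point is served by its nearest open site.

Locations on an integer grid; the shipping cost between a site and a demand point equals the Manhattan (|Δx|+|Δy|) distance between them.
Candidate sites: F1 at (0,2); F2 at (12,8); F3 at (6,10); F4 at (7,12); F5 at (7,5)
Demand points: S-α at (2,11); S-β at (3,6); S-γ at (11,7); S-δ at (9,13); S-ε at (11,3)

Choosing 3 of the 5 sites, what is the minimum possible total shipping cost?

Open {F2, F4, F5}.
  S-α→F4 6, S-β→F5 5, S-γ→F2 2, S-δ→F4 3, S-ε→F2 6  ⇒ total 22.
Compare {F2, F3, F4}: total 23.
Compare {F1, F2, F4}: total 24.
No size-3 selection does better; minimum is 22.

22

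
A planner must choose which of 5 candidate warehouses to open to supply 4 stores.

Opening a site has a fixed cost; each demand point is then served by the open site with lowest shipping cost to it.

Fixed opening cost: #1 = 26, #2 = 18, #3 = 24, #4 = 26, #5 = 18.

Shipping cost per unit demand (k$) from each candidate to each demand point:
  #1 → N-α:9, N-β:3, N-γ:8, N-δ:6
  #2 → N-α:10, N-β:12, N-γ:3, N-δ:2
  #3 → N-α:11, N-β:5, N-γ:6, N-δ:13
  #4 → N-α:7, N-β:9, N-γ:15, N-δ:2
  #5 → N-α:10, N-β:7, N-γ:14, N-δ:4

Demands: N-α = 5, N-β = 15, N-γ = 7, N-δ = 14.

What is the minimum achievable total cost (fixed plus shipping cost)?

Open {#1, #2}: assign each demand point to its cheapest open site.
  N-α→#1 5×9=45, N-β→#1 15×3=45, N-γ→#2 7×3=21, N-δ→#2 14×2=28
  shipping cost 139, fixed 44 → total 183.
Compare {#1, #2, #4}: shipping cost 129 + fixed 70 = 199.
Compare {#1, #2, #5}: shipping cost 139 + fixed 62 = 201.
Compare {#1, #2, #3}: shipping cost 139 + fixed 68 = 207.
All other subsets cost ≥ 199. Minimum total cost: 183.

183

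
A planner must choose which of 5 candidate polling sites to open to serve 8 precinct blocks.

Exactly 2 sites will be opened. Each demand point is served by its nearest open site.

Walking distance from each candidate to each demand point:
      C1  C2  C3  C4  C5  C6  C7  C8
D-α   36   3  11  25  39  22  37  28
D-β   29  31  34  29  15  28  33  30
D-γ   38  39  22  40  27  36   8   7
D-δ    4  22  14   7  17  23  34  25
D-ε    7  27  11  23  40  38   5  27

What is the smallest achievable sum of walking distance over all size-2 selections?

102

Open {D-γ, D-δ}.
  C1→D-δ 4, C2→D-δ 22, C3→D-δ 14, C4→D-δ 7, C5→D-δ 17, C6→D-δ 23, C7→D-γ 8, C8→D-γ 7  ⇒ total 102.
Compare {D-δ, D-ε}: total 114.
Compare {D-α, D-δ}: total 123.
No size-2 selection does better; minimum is 102.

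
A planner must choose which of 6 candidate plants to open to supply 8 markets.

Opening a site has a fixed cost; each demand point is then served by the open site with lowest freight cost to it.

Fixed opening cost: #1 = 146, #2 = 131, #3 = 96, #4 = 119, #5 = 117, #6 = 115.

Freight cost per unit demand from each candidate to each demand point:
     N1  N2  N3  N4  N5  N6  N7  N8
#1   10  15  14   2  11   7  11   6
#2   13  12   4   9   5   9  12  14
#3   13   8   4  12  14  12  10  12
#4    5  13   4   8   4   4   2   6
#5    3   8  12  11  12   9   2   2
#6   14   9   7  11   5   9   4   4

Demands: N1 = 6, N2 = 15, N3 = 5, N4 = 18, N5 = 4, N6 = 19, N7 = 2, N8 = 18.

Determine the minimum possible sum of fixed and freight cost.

670

Open {#4, #5}: assign each demand point to its cheapest open site.
  N1→#5 6×3=18, N2→#5 15×8=120, N3→#4 5×4=20, N4→#4 18×8=144, N5→#4 4×4=16, N6→#4 19×4=76, N7→#4 2×2=4, N8→#5 18×2=36
  freight cost 434, fixed 236 → total 670.
Compare {#1, #4, #5}: freight cost 326 + fixed 382 = 708.
Compare {#4}: freight cost 593 + fixed 119 = 712.
Compare {#1, #5}: freight cost 451 + fixed 263 = 714.
All other subsets cost ≥ 708. Minimum total cost: 670.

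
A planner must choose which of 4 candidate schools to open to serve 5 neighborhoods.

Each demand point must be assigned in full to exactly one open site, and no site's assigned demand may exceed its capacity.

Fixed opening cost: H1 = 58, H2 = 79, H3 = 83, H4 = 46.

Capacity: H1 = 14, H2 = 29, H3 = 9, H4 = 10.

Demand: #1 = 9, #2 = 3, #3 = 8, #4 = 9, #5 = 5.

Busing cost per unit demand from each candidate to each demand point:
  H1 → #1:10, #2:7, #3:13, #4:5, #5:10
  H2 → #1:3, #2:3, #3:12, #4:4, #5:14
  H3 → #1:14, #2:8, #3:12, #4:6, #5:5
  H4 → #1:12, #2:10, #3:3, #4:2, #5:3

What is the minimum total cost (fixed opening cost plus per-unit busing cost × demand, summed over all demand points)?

291

Open {H2, H4}; cheapest assignment that respects the capacities:
  H2 (cap 29, load 26): #1, #2, #4, #5 — cost 9×3 + 3×3 + 9×4 + 5×14 = 142
  H4 (cap 10, load 8): #3 — cost 8×3 = 24
  Shipping 166, fixed 125 → total 291.
  Any other capacity-feasible assignment to {H2, H4} ships for at least 166.
Compare {H1, H2, H4}: its best feasible assignment gives total 329.
Compare {H2, H3, H4}: its best feasible assignment gives total 329.
Every other set of open sites that can feasibly serve all demand totals ≥ 329 even under its best assignment. Minimum: 291.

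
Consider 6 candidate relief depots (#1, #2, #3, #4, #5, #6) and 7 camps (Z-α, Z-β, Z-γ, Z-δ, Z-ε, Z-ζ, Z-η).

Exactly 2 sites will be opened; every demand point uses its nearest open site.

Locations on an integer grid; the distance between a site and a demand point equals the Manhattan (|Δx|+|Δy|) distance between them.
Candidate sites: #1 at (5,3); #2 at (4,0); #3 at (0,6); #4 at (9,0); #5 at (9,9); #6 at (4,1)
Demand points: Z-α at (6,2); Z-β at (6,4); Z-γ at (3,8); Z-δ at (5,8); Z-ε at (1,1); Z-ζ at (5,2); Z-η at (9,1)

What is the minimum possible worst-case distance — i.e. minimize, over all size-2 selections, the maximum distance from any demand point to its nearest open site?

Open {#1, #3}.
  Farthest demand point is Z-ε at distance 6 (to #1); all others are ≤ 6.
With {#1, #2} the worst case is 7.
With {#1, #4} the worst case is 7.
No size-2 selection achieves below 6.

6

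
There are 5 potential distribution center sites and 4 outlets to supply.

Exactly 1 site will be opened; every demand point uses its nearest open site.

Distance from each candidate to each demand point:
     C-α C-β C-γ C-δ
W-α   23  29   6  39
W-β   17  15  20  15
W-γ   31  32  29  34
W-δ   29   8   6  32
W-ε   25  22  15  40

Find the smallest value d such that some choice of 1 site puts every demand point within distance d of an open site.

Open {W-β}.
  Farthest demand point is C-γ at distance 20 (to W-β); all others are ≤ 20.
With {W-δ} the worst case is 32.
With {W-γ} the worst case is 34.
No size-1 selection achieves below 20.

20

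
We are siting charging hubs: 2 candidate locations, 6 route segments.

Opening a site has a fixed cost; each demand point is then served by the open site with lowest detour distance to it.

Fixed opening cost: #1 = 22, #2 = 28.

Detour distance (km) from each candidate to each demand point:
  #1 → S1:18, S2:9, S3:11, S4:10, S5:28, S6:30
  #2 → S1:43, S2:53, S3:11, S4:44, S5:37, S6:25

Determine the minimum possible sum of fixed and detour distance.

Open {#1}: assign each demand point to its cheapest open site.
  S1→#1 18, S2→#1 9, S3→#1 11, S4→#1 10, S5→#1 28, S6→#1 30
  detour distance 106, fixed 22 → total 128.
Compare {#1, #2}: detour distance 101 + fixed 50 = 151.
Compare {#2}: detour distance 213 + fixed 28 = 241.

128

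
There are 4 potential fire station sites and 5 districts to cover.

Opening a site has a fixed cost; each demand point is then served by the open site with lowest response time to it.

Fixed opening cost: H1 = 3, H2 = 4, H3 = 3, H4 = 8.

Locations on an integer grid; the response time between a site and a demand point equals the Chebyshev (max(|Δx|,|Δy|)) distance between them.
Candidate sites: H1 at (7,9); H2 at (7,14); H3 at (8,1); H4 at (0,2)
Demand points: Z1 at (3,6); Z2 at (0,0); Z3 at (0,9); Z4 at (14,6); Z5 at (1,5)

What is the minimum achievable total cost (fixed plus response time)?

33

Open {H3, H4}: assign each demand point to its cheapest open site.
  Z1→H4 4, Z2→H4 2, Z3→H4 7, Z4→H3 6, Z5→H4 3
  response time 22, fixed 11 → total 33.
Compare {H1, H4}: response time 23 + fixed 11 = 34.
Compare {H1}: response time 33 + fixed 3 = 36.
Compare {H2, H4}: response time 24 + fixed 12 = 36.
All other subsets cost ≥ 34. Minimum total cost: 33.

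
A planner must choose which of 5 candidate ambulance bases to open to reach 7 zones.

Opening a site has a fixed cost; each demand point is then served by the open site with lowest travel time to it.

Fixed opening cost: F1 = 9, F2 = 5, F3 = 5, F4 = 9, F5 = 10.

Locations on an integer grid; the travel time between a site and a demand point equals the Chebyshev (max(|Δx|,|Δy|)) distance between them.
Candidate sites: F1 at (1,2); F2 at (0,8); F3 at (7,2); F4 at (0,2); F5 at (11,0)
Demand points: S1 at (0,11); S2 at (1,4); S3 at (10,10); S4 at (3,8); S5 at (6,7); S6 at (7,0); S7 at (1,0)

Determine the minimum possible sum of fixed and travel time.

Open {F2, F3}: assign each demand point to its cheapest open site.
  S1→F2 3, S2→F2 4, S3→F3 8, S4→F2 3, S5→F3 5, S6→F3 2, S7→F3 6
  travel time 31, fixed 10 → total 41.
Compare {F1, F2}: travel time 30 + fixed 14 = 44.
Compare {F1, F2, F3}: travel time 25 + fixed 19 = 44.
Compare {F2, F3, F4}: travel time 25 + fixed 19 = 44.
All other subsets cost ≥ 44. Minimum total cost: 41.

41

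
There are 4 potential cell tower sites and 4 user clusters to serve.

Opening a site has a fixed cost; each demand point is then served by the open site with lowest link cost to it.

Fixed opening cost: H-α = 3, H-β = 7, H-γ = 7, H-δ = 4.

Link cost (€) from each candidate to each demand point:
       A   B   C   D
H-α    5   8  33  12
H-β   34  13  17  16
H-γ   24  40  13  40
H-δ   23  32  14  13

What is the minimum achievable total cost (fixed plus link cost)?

Open {H-α, H-δ}: assign each demand point to its cheapest open site.
  A→H-α 5, B→H-α 8, C→H-δ 14, D→H-α 12
  link cost 39, fixed 7 → total 46.
Compare {H-α, H-γ}: link cost 38 + fixed 10 = 48.
Compare {H-α, H-β}: link cost 42 + fixed 10 = 52.
Compare {H-α, H-γ, H-δ}: link cost 38 + fixed 14 = 52.
All other subsets cost ≥ 48. Minimum total cost: 46.

46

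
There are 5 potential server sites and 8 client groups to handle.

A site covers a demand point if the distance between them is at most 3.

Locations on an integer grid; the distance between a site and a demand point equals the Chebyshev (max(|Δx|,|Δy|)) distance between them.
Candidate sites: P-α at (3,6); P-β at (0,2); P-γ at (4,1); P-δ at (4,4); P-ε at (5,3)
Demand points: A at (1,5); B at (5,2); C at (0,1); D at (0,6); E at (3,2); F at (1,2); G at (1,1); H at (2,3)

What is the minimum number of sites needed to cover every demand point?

Coverage sets (demand points within 3 of each site):
  P-α: {A, D, H}
  P-β: {A, C, E, F, G, H}
  P-γ: {B, E, F, G, H}
  P-δ: {A, B, E, F, G, H}
  P-ε: {B, E, H}
No 2 sites suffice: every size-2 union leaves at least one demand point uncovered.
But {P-α, P-β, P-γ} covers everything, so the minimum is 3.

3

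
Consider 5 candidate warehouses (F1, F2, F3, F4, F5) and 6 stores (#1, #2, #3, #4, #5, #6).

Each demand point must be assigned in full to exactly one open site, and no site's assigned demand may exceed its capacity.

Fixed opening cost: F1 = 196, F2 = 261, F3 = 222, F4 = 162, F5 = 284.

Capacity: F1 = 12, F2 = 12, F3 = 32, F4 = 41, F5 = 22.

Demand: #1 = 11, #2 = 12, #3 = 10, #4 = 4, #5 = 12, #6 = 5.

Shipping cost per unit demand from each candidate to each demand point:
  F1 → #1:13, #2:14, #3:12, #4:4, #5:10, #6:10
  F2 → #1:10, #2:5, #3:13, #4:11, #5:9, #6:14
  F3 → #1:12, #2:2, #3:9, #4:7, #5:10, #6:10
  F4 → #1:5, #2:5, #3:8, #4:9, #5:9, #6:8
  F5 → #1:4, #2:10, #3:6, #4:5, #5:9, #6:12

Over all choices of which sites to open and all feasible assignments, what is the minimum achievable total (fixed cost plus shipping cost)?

Open {F3, F4}; cheapest assignment that respects the capacities:
  F3 (cap 32, load 16): #2, #4 — cost 12×2 + 4×7 = 52
  F4 (cap 41, load 38): #1, #3, #5, #6 — cost 11×5 + 10×8 + 12×9 + 5×8 = 283
  Shipping 335, fixed 384 → total 719.
  Any other capacity-feasible assignment to {F3, F4} ships for at least 335.
Compare {F4, F5}: its best feasible assignment gives total 789.
Compare {F1, F3, F4}: its best feasible assignment gives total 903.
Every other set of open sites that can feasibly serve all demand totals ≥ 789 even under its best assignment. Minimum: 719.

719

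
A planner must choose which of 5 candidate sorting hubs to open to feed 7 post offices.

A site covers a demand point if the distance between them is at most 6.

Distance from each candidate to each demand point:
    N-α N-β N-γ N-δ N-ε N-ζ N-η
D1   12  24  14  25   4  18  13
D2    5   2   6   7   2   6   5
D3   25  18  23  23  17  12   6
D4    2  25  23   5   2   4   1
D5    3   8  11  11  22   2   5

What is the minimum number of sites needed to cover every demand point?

Coverage sets (demand points within 6 of each site):
  D1: {N-ε}
  D2: {N-α, N-β, N-γ, N-ε, N-ζ, N-η}
  D3: {N-η}
  D4: {N-α, N-δ, N-ε, N-ζ, N-η}
  D5: {N-α, N-ζ, N-η}
No single site covers all 7 demand points.
But {D2, D4} covers everything, so the minimum is 2.

2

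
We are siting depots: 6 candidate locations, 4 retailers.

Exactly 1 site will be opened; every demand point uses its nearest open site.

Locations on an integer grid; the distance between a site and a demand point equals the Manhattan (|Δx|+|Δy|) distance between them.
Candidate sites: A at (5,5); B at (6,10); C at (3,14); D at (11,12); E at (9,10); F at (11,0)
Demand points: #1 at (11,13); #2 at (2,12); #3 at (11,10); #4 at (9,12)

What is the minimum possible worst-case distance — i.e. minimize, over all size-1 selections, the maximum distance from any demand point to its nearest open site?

8

Open {B}.
  Farthest demand point is #1 at distance 8 (to B); all others are ≤ 8.
With {D} the worst case is 9.
With {E} the worst case is 9.
No size-1 selection achieves below 8.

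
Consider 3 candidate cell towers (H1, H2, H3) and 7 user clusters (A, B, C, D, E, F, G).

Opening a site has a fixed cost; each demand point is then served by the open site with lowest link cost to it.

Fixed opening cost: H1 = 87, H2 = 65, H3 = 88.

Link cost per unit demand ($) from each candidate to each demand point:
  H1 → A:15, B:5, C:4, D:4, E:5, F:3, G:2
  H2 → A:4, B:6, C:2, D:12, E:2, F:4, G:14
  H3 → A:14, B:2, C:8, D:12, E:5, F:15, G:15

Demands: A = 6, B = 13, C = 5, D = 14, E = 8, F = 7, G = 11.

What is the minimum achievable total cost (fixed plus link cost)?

Open {H1, H2}: assign each demand point to its cheapest open site.
  A→H2 6×4=24, B→H1 13×5=65, C→H2 5×2=10, D→H1 14×4=56, E→H2 8×2=16, F→H1 7×3=21, G→H1 11×2=22
  link cost 214, fixed 152 → total 366.
Compare {H1}: link cost 314 + fixed 87 = 401.
Compare {H1, H2, H3}: link cost 175 + fixed 240 = 415.
Compare {H1, H3}: link cost 269 + fixed 175 = 444.
All other subsets cost ≥ 401. Minimum total cost: 366.

366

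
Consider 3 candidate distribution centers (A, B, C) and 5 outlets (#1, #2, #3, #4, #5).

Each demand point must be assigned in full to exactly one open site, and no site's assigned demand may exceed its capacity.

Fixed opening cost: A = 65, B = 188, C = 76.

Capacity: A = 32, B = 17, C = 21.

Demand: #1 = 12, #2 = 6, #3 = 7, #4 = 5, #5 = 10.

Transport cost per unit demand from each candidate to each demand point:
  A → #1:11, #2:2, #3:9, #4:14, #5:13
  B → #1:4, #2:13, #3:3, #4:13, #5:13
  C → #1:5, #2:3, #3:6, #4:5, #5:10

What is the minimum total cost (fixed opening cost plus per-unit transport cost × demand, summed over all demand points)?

Open {A, C}; cheapest assignment that respects the capacities:
  A (cap 32, load 23): #2, #3, #5 — cost 6×2 + 7×9 + 10×13 = 205
  C (cap 21, load 17): #1, #4 — cost 12×5 + 5×5 = 85
  Shipping 290, fixed 141 → total 431.
  Any other capacity-feasible assignment to {A, C} ships for at least 290.
Compare {A, B}: its best feasible assignment gives total 571.
Compare {A, B, C}: its best feasible assignment gives total 577.
Every other set of open sites that can feasibly serve all demand totals ≥ 571 even under its best assignment. Minimum: 431.

431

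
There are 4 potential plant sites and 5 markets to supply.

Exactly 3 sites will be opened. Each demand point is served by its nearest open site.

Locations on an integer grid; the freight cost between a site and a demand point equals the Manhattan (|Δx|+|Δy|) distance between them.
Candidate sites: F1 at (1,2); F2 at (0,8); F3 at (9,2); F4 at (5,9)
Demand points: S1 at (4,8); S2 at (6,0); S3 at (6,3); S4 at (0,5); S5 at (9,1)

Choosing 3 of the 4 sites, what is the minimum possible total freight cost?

Open {F2, F3, F4}.
  S1→F4 2, S2→F3 5, S3→F3 4, S4→F2 3, S5→F3 1  ⇒ total 15.
Compare {F1, F3, F4}: total 16.
Compare {F1, F2, F3}: total 17.
No size-3 selection does better; minimum is 15.

15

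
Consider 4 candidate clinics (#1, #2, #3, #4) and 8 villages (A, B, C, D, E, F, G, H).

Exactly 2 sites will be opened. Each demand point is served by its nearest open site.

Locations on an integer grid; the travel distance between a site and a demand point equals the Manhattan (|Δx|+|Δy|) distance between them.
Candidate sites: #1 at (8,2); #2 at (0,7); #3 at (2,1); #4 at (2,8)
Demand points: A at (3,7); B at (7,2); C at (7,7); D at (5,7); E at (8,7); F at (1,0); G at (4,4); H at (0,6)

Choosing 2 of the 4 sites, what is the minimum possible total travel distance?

Open {#1, #2}.
  A→#2 3, B→#1 1, C→#1 6, D→#2 5, E→#1 5, F→#2 8, G→#1 6, H→#2 1  ⇒ total 35.
Compare {#3, #4}: total 36.
Compare {#1, #4}: total 37.
No size-2 selection does better; minimum is 35.

35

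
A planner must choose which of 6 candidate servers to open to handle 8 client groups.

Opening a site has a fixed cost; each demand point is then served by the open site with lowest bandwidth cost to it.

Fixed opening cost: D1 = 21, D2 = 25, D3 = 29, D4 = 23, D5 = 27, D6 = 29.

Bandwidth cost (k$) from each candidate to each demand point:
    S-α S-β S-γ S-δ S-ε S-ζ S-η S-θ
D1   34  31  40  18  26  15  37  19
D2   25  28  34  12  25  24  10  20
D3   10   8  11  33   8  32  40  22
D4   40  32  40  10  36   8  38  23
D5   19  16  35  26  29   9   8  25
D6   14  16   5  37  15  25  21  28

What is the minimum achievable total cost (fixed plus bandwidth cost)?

157

Open {D2, D3}: assign each demand point to its cheapest open site.
  S-α→D3 10, S-β→D3 8, S-γ→D3 11, S-δ→D2 12, S-ε→D3 8, S-ζ→D2 24, S-η→D2 10, S-θ→D2 20
  bandwidth cost 103, fixed 54 → total 157.
Compare {D3, D5}: bandwidth cost 102 + fixed 56 = 158.
Compare {D2, D3, D4}: bandwidth cost 85 + fixed 77 = 162.
Compare {D4, D6}: bandwidth cost 112 + fixed 52 = 164.
All other subsets cost ≥ 158. Minimum total cost: 157.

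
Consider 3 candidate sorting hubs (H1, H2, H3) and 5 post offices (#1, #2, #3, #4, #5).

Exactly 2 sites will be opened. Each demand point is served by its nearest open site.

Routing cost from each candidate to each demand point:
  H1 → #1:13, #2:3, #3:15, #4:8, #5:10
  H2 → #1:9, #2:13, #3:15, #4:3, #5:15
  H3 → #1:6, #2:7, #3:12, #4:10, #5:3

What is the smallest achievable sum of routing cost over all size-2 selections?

Open {H2, H3}.
  #1→H3 6, #2→H3 7, #3→H3 12, #4→H2 3, #5→H3 3  ⇒ total 31.
Compare {H1, H3}: total 32.
Compare {H1, H2}: total 40.

31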